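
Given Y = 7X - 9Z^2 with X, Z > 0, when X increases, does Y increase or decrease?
Y increases

Taking the partial derivative:
∂Y/∂X = 7

∂Y/∂X = 7 > 0 (assuming positive values)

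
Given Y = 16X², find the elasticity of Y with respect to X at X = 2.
Elasticity = 2

Elasticity = (dY/dX) · (X/Y)

dY/dX = 32·X
At X = 2: dY/dX = 64, Y = 64

Elasticity = 64 · (2 / 64) = 2

Interpretation: for a small percentage change in X, the percentage change in Y is approximately 2.00 times as large.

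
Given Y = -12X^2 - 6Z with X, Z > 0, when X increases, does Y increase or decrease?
Y decreases

Taking the partial derivative:
∂Y/∂X = -24X

∂Y/∂X = -24X < 0 (assuming positive values)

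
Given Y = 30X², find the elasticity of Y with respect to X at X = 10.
Elasticity = 2

Elasticity = (dY/dX) · (X/Y)

dY/dX = 60·X
At X = 10: dY/dX = 600, Y = 3000

Elasticity = 600 · (10 / 3000) = 2

Interpretation: for a small percentage change in X, the percentage change in Y is approximately 2.00 times as large.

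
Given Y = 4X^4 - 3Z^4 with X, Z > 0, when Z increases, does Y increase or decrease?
Y decreases

Taking the partial derivative:
∂Y/∂Z = -12Z^3

∂Y/∂Z = -12Z^3 < 0 (assuming positive values)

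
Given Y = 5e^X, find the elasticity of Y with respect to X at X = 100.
Elasticity = 100

Elasticity = (dY/dX) · (X/Y)

dY/dX = 5·e^X
At X = 100: dY/dX = 5·e^100, Y = 5·e^100

Elasticity = (5·e^100) · (100 / (5·e^100)) = 100

Interpretation: for a small percentage change in X, the percentage change in Y is approximately 100.00 times as large.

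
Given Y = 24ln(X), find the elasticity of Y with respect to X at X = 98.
Elasticity = 1/ln(98) ≈ 0.2181

Elasticity = (dY/dX) · (X/Y)

dY/dX = 24/X
At X = 98: dY/dX = 12/49, Y = 24·ln(98)

Elasticity = (12/49) · (98 / (24·ln(98))) = 1/ln(98) ≈ 0.2181

Interpretation: for a small percentage change in X, the percentage change in Y is approximately 0.22 times as large.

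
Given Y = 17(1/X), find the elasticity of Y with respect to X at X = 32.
Elasticity = -1

Elasticity = (dY/dX) · (X/Y)

dY/dX = -17/X²
At X = 32: dY/dX = -17/1024, Y = 17/32

Elasticity = (-17/1024) · (32 / (17/32)) = -1

Interpretation: for a small percentage change in X, the percentage change in Y is approximately -1.00 times as large.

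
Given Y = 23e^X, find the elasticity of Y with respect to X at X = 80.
Elasticity = 80

Elasticity = (dY/dX) · (X/Y)

dY/dX = 23·e^X
At X = 80: dY/dX = 23·e^80, Y = 23·e^80

Elasticity = (23·e^80) · (80 / (23·e^80)) = 80

Interpretation: for a small percentage change in X, the percentage change in Y is approximately 80.00 times as large.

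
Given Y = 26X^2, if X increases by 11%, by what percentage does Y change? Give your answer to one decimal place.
23.2%

For Y = 26X^2:
If X → X(1 + 0.11)
Then Y → Y · (1 + 0.11)^2
     = Y · 1.2321

Percentage change = ((1 + 0.11)^2 − 1) × 100% ≈ 23.2%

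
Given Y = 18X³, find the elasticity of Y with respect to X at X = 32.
Elasticity = 3

Elasticity = (dY/dX) · (X/Y)

dY/dX = 54·X²
At X = 32: dY/dX = 55296, Y = 589824

Elasticity = 55296 · (32 / 589824) = 3

Interpretation: for a small percentage change in X, the percentage change in Y is approximately 3.00 times as large.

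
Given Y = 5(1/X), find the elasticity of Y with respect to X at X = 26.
Elasticity = -1

Elasticity = (dY/dX) · (X/Y)

dY/dX = -5/X²
At X = 26: dY/dX = -5/676, Y = 5/26

Elasticity = (-5/676) · (26 / (5/26)) = -1

Interpretation: for a small percentage change in X, the percentage change in Y is approximately -1.00 times as large.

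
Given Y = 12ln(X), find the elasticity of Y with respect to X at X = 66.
Elasticity = 1/ln(66) ≈ 0.2387

Elasticity = (dY/dX) · (X/Y)

dY/dX = 12/X
At X = 66: dY/dX = 2/11, Y = 12·ln(66)

Elasticity = (2/11) · (66 / (12·ln(66))) = 1/ln(66) ≈ 0.2387

Interpretation: for a small percentage change in X, the percentage change in Y is approximately 0.24 times as large.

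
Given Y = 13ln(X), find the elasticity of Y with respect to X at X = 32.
Elasticity = 1/ln(32) ≈ 0.2885

Elasticity = (dY/dX) · (X/Y)

dY/dX = 13/X
At X = 32: dY/dX = 13/32, Y = 13·ln(32)

Elasticity = (13/32) · (32 / (13·ln(32))) = 1/ln(32) ≈ 0.2885

Interpretation: for a small percentage change in X, the percentage change in Y is approximately 0.29 times as large.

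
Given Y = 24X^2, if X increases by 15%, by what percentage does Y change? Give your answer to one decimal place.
32.3%

For Y = 24X^2:
If X → X(1 + 0.15)
Then Y → Y · (1 + 0.15)^2
     = Y · 1.3225

Percentage change = ((1 + 0.15)^2 − 1) × 100% ≈ 32.3%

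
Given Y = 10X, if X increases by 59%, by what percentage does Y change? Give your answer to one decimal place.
59.0%

For Y = 10X:
If X → X(1 + 0.59)
Then Y → Y · (1 + 0.59)^1
     = Y · 1.5900

Percentage change = ((1 + 0.59)^1 − 1) × 100% = 59.0%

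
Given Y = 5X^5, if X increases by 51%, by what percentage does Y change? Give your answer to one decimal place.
685.0%

For Y = 5X^5:
If X → X(1 + 0.51)
Then Y → Y · (1 + 0.51)^5
     ≈ Y · 7.8503

Percentage change = ((1 + 0.51)^5 − 1) × 100% ≈ 685.0%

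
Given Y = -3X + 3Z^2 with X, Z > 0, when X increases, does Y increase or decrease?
Y decreases

Taking the partial derivative:
∂Y/∂X = -3

∂Y/∂X = -3 < 0 (assuming positive values)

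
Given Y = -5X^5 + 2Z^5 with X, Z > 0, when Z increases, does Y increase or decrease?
Y increases

Taking the partial derivative:
∂Y/∂Z = 10Z^4

∂Y/∂Z = 10Z^4 > 0 (assuming positive values)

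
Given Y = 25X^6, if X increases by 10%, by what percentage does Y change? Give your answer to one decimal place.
77.2%

For Y = 25X^6:
If X → X(1 + 0.1)
Then Y → Y · (1 + 0.1)^6
     ≈ Y · 1.7716

Percentage change = ((1 + 0.1)^6 − 1) × 100% ≈ 77.2%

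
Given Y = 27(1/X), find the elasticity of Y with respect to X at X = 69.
Elasticity = -1

Elasticity = (dY/dX) · (X/Y)

dY/dX = -27/X²
At X = 69: dY/dX = -3/529, Y = 9/23

Elasticity = (-3/529) · (69 / (9/23)) = -1

Interpretation: for a small percentage change in X, the percentage change in Y is approximately -1.00 times as large.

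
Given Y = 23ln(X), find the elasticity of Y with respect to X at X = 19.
Elasticity = 1/ln(19) ≈ 0.3396

Elasticity = (dY/dX) · (X/Y)

dY/dX = 23/X
At X = 19: dY/dX = 23/19, Y = 23·ln(19)

Elasticity = (23/19) · (19 / (23·ln(19))) = 1/ln(19) ≈ 0.3396

Interpretation: for a small percentage change in X, the percentage change in Y is approximately 0.34 times as large.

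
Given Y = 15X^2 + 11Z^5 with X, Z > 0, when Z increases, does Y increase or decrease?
Y increases

Taking the partial derivative:
∂Y/∂Z = 55Z^4

∂Y/∂Z = 55Z^4 > 0 (assuming positive values)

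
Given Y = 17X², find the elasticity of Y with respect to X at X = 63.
Elasticity = 2

Elasticity = (dY/dX) · (X/Y)

dY/dX = 34·X
At X = 63: dY/dX = 2142, Y = 67473

Elasticity = 2142 · (63 / 67473) = 2

Interpretation: for a small percentage change in X, the percentage change in Y is approximately 2.00 times as large.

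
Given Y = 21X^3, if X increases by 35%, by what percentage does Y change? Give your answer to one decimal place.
146.0%

For Y = 21X^3:
If X → X(1 + 0.35)
Then Y → Y · (1 + 0.35)^3
     ≈ Y · 2.4604

Percentage change = ((1 + 0.35)^3 − 1) × 100% ≈ 146.0%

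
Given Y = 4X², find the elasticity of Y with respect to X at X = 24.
Elasticity = 2

Elasticity = (dY/dX) · (X/Y)

dY/dX = 8·X
At X = 24: dY/dX = 192, Y = 2304

Elasticity = 192 · (24 / 2304) = 2

Interpretation: for a small percentage change in X, the percentage change in Y is approximately 2.00 times as large.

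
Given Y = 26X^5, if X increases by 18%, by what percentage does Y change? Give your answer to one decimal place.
128.8%

For Y = 26X^5:
If X → X(1 + 0.18)
Then Y → Y · (1 + 0.18)^5
     ≈ Y · 2.2878

Percentage change = ((1 + 0.18)^5 − 1) × 100% ≈ 128.8%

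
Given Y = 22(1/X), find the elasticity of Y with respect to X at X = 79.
Elasticity = -1

Elasticity = (dY/dX) · (X/Y)

dY/dX = -22/X²
At X = 79: dY/dX = -22/6241, Y = 22/79

Elasticity = (-22/6241) · (79 / (22/79)) = -1

Interpretation: for a small percentage change in X, the percentage change in Y is approximately -1.00 times as large.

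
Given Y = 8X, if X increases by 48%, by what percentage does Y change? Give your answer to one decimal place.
48.0%

For Y = 8X:
If X → X(1 + 0.48)
Then Y → Y · (1 + 0.48)^1
     = Y · 1.4800

Percentage change = ((1 + 0.48)^1 − 1) × 100% = 48.0%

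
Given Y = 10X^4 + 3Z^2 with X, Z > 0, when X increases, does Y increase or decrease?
Y increases

Taking the partial derivative:
∂Y/∂X = 40X^3

∂Y/∂X = 40X^3 > 0 (assuming positive values)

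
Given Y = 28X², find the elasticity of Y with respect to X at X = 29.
Elasticity = 2

Elasticity = (dY/dX) · (X/Y)

dY/dX = 56·X
At X = 29: dY/dX = 1624, Y = 23548

Elasticity = 1624 · (29 / 23548) = 2

Interpretation: for a small percentage change in X, the percentage change in Y is approximately 2.00 times as large.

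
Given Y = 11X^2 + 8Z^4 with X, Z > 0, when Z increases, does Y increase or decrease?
Y increases

Taking the partial derivative:
∂Y/∂Z = 32Z^3

∂Y/∂Z = 32Z^3 > 0 (assuming positive values)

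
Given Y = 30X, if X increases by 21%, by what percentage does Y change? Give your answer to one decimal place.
21.0%

For Y = 30X:
If X → X(1 + 0.21)
Then Y → Y · (1 + 0.21)^1
     = Y · 1.2100

Percentage change = ((1 + 0.21)^1 − 1) × 100% = 21.0%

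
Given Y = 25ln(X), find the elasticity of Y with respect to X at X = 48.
Elasticity = 1/ln(48) ≈ 0.2583

Elasticity = (dY/dX) · (X/Y)

dY/dX = 25/X
At X = 48: dY/dX = 25/48, Y = 25·ln(48)

Elasticity = (25/48) · (48 / (25·ln(48))) = 1/ln(48) ≈ 0.2583

Interpretation: for a small percentage change in X, the percentage change in Y is approximately 0.26 times as large.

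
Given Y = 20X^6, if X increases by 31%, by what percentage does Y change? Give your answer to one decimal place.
405.4%

For Y = 20X^6:
If X → X(1 + 0.31)
Then Y → Y · (1 + 0.31)^6
     ≈ Y · 5.0539

Percentage change = ((1 + 0.31)^6 − 1) × 100% ≈ 405.4%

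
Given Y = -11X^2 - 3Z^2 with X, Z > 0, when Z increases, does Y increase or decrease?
Y decreases

Taking the partial derivative:
∂Y/∂Z = -6Z

∂Y/∂Z = -6Z < 0 (assuming positive values)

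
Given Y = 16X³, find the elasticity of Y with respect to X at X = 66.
Elasticity = 3

Elasticity = (dY/dX) · (X/Y)

dY/dX = 48·X²
At X = 66: dY/dX = 209088, Y = 4599936

Elasticity = 209088 · (66 / 4599936) = 3

Interpretation: for a small percentage change in X, the percentage change in Y is approximately 3.00 times as large.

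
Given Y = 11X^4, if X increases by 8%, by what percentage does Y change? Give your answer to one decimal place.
36.0%

For Y = 11X^4:
If X → X(1 + 0.08)
Then Y → Y · (1 + 0.08)^4
     ≈ Y · 1.3605

Percentage change = ((1 + 0.08)^4 − 1) × 100% ≈ 36.0%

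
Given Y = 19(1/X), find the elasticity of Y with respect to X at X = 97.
Elasticity = -1

Elasticity = (dY/dX) · (X/Y)

dY/dX = -19/X²
At X = 97: dY/dX = -19/9409, Y = 19/97

Elasticity = (-19/9409) · (97 / (19/97)) = -1

Interpretation: for a small percentage change in X, the percentage change in Y is approximately -1.00 times as large.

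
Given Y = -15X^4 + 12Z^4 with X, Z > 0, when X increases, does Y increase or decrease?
Y decreases

Taking the partial derivative:
∂Y/∂X = -60X^3

∂Y/∂X = -60X^3 < 0 (assuming positive values)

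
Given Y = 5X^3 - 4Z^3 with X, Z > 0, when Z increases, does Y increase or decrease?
Y decreases

Taking the partial derivative:
∂Y/∂Z = -12Z^2

∂Y/∂Z = -12Z^2 < 0 (assuming positive values)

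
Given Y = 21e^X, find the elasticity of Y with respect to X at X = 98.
Elasticity = 98

Elasticity = (dY/dX) · (X/Y)

dY/dX = 21·e^X
At X = 98: dY/dX = 21·e^98, Y = 21·e^98

Elasticity = (21·e^98) · (98 / (21·e^98)) = 98

Interpretation: for a small percentage change in X, the percentage change in Y is approximately 98.00 times as large.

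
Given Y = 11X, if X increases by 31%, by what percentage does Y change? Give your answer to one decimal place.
31.0%

For Y = 11X:
If X → X(1 + 0.31)
Then Y → Y · (1 + 0.31)^1
     = Y · 1.3100

Percentage change = ((1 + 0.31)^1 − 1) × 100% = 31.0%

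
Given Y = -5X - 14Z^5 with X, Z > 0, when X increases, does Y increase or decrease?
Y decreases

Taking the partial derivative:
∂Y/∂X = -5

∂Y/∂X = -5 < 0 (assuming positive values)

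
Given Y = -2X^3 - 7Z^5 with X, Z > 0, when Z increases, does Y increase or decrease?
Y decreases

Taking the partial derivative:
∂Y/∂Z = -35Z^4

∂Y/∂Z = -35Z^4 < 0 (assuming positive values)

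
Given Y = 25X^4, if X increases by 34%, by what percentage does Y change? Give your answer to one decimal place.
222.4%

For Y = 25X^4:
If X → X(1 + 0.34)
Then Y → Y · (1 + 0.34)^4
     ≈ Y · 3.2242

Percentage change = ((1 + 0.34)^4 − 1) × 100% ≈ 222.4%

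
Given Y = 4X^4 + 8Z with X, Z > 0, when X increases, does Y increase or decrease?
Y increases

Taking the partial derivative:
∂Y/∂X = 16X^3

∂Y/∂X = 16X^3 > 0 (assuming positive values)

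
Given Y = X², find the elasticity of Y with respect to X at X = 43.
Elasticity = 2

Elasticity = (dY/dX) · (X/Y)

dY/dX = 2·X
At X = 43: dY/dX = 86, Y = 1849

Elasticity = 86 · (43 / 1849) = 2

Interpretation: for a small percentage change in X, the percentage change in Y is approximately 2.00 times as large.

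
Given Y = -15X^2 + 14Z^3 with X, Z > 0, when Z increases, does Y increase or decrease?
Y increases

Taking the partial derivative:
∂Y/∂Z = 42Z^2

∂Y/∂Z = 42Z^2 > 0 (assuming positive values)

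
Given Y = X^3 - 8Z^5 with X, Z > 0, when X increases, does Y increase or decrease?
Y increases

Taking the partial derivative:
∂Y/∂X = 3X^2

∂Y/∂X = 3X^2 > 0 (assuming positive values)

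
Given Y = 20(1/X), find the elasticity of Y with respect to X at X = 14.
Elasticity = -1

Elasticity = (dY/dX) · (X/Y)

dY/dX = -20/X²
At X = 14: dY/dX = -5/49, Y = 10/7

Elasticity = (-5/49) · (14 / (10/7)) = -1

Interpretation: for a small percentage change in X, the percentage change in Y is approximately -1.00 times as large.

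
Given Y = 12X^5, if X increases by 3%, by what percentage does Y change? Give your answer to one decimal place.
15.9%

For Y = 12X^5:
If X → X(1 + 0.03)
Then Y → Y · (1 + 0.03)^5
     ≈ Y · 1.1593

Percentage change = ((1 + 0.03)^5 − 1) × 100% ≈ 15.9%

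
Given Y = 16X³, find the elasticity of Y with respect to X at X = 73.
Elasticity = 3

Elasticity = (dY/dX) · (X/Y)

dY/dX = 48·X²
At X = 73: dY/dX = 255792, Y = 6224272

Elasticity = 255792 · (73 / 6224272) = 3

Interpretation: for a small percentage change in X, the percentage change in Y is approximately 3.00 times as large.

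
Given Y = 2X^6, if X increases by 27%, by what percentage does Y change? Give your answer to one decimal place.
319.6%

For Y = 2X^6:
If X → X(1 + 0.27)
Then Y → Y · (1 + 0.27)^6
     ≈ Y · 4.1959

Percentage change = ((1 + 0.27)^6 − 1) × 100% ≈ 319.6%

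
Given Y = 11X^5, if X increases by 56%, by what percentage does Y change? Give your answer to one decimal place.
823.9%

For Y = 11X^5:
If X → X(1 + 0.56)
Then Y → Y · (1 + 0.56)^5
     ≈ Y · 9.2390

Percentage change = ((1 + 0.56)^5 − 1) × 100% ≈ 823.9%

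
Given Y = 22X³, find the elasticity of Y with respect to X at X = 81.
Elasticity = 3

Elasticity = (dY/dX) · (X/Y)

dY/dX = 66·X²
At X = 81: dY/dX = 433026, Y = 11691702

Elasticity = 433026 · (81 / 11691702) = 3

Interpretation: for a small percentage change in X, the percentage change in Y is approximately 3.00 times as large.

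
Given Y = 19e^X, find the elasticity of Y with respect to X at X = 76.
Elasticity = 76

Elasticity = (dY/dX) · (X/Y)

dY/dX = 19·e^X
At X = 76: dY/dX = 19·e^76, Y = 19·e^76

Elasticity = (19·e^76) · (76 / (19·e^76)) = 76

Interpretation: for a small percentage change in X, the percentage change in Y is approximately 76.00 times as large.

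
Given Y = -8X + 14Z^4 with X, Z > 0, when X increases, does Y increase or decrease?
Y decreases

Taking the partial derivative:
∂Y/∂X = -8

∂Y/∂X = -8 < 0 (assuming positive values)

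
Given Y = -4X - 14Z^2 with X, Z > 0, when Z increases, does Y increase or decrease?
Y decreases

Taking the partial derivative:
∂Y/∂Z = -28Z

∂Y/∂Z = -28Z < 0 (assuming positive values)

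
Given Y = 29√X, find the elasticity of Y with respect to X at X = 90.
Elasticity = 1/2

Elasticity = (dY/dX) · (X/Y)

dY/dX = 29/(2·√X)
At X = 90: dY/dX = 29·√10/60, Y = 87·√10

Elasticity = (29·√10/60) · (90 / (87·√10)) = 1/2

Interpretation: for a small percentage change in X, the percentage change in Y is approximately 0.50 times as large.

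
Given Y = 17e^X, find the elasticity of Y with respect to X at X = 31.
Elasticity = 31

Elasticity = (dY/dX) · (X/Y)

dY/dX = 17·e^X
At X = 31: dY/dX = 17·e^31, Y = 17·e^31

Elasticity = (17·e^31) · (31 / (17·e^31)) = 31

Interpretation: for a small percentage change in X, the percentage change in Y is approximately 31.00 times as large.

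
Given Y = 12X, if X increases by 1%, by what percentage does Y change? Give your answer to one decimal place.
1.0%

For Y = 12X:
If X → X(1 + 0.01)
Then Y → Y · (1 + 0.01)^1
     = Y · 1.0100

Percentage change = ((1 + 0.01)^1 − 1) × 100% = 1.0%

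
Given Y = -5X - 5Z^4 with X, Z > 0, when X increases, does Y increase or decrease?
Y decreases

Taking the partial derivative:
∂Y/∂X = -5

∂Y/∂X = -5 < 0 (assuming positive values)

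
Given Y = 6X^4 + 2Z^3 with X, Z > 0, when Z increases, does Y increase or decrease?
Y increases

Taking the partial derivative:
∂Y/∂Z = 6Z^2

∂Y/∂Z = 6Z^2 > 0 (assuming positive values)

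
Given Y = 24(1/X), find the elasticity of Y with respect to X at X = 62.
Elasticity = -1

Elasticity = (dY/dX) · (X/Y)

dY/dX = -24/X²
At X = 62: dY/dX = -6/961, Y = 12/31

Elasticity = (-6/961) · (62 / (12/31)) = -1

Interpretation: for a small percentage change in X, the percentage change in Y is approximately -1.00 times as large.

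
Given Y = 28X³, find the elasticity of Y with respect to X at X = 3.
Elasticity = 3

Elasticity = (dY/dX) · (X/Y)

dY/dX = 84·X²
At X = 3: dY/dX = 756, Y = 756

Elasticity = 756 · (3 / 756) = 3

Interpretation: for a small percentage change in X, the percentage change in Y is approximately 3.00 times as large.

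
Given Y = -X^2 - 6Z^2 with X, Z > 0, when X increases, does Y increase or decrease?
Y decreases

Taking the partial derivative:
∂Y/∂X = -2X

∂Y/∂X = -2X < 0 (assuming positive values)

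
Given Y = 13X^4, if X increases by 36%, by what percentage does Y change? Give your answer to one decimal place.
242.1%

For Y = 13X^4:
If X → X(1 + 0.36)
Then Y → Y · (1 + 0.36)^4
     ≈ Y · 3.4210

Percentage change = ((1 + 0.36)^4 − 1) × 100% ≈ 242.1%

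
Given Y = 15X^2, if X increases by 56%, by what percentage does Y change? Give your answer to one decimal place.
143.4%

For Y = 15X^2:
If X → X(1 + 0.56)
Then Y → Y · (1 + 0.56)^2
     = Y · 2.4336

Percentage change = ((1 + 0.56)^2 − 1) × 100% ≈ 143.4%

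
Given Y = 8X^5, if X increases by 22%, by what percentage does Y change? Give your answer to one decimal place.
170.3%

For Y = 8X^5:
If X → X(1 + 0.22)
Then Y → Y · (1 + 0.22)^5
     ≈ Y · 2.7027

Percentage change = ((1 + 0.22)^5 − 1) × 100% ≈ 170.3%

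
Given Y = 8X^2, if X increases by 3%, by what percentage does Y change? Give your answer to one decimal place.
6.1%

For Y = 8X^2:
If X → X(1 + 0.03)
Then Y → Y · (1 + 0.03)^2
     = Y · 1.0609

Percentage change = ((1 + 0.03)^2 − 1) × 100% ≈ 6.1%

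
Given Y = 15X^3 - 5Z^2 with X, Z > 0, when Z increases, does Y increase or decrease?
Y decreases

Taking the partial derivative:
∂Y/∂Z = -10Z

∂Y/∂Z = -10Z < 0 (assuming positive values)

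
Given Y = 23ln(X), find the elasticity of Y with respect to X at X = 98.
Elasticity = 1/ln(98) ≈ 0.2181

Elasticity = (dY/dX) · (X/Y)

dY/dX = 23/X
At X = 98: dY/dX = 23/98, Y = 23·ln(98)

Elasticity = (23/98) · (98 / (23·ln(98))) = 1/ln(98) ≈ 0.2181

Interpretation: for a small percentage change in X, the percentage change in Y is approximately 0.22 times as large.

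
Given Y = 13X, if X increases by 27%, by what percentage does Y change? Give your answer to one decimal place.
27.0%

For Y = 13X:
If X → X(1 + 0.27)
Then Y → Y · (1 + 0.27)^1
     = Y · 1.2700

Percentage change = ((1 + 0.27)^1 − 1) × 100% = 27.0%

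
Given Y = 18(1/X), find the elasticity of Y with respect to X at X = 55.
Elasticity = -1

Elasticity = (dY/dX) · (X/Y)

dY/dX = -18/X²
At X = 55: dY/dX = -18/3025, Y = 18/55

Elasticity = (-18/3025) · (55 / (18/55)) = -1

Interpretation: for a small percentage change in X, the percentage change in Y is approximately -1.00 times as large.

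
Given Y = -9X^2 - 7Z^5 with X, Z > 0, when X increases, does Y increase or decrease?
Y decreases

Taking the partial derivative:
∂Y/∂X = -18X

∂Y/∂X = -18X < 0 (assuming positive values)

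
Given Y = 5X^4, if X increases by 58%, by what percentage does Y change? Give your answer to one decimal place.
523.2%

For Y = 5X^4:
If X → X(1 + 0.58)
Then Y → Y · (1 + 0.58)^4
     ≈ Y · 6.2320

Percentage change = ((1 + 0.58)^4 − 1) × 100% ≈ 523.2%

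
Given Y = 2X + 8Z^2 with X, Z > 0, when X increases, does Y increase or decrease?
Y increases

Taking the partial derivative:
∂Y/∂X = 2

∂Y/∂X = 2 > 0 (assuming positive values)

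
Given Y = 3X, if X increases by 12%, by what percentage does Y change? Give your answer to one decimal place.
12.0%

For Y = 3X:
If X → X(1 + 0.12)
Then Y → Y · (1 + 0.12)^1
     = Y · 1.1200

Percentage change = ((1 + 0.12)^1 − 1) × 100% = 12.0%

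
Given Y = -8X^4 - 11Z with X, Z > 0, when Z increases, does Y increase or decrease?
Y decreases

Taking the partial derivative:
∂Y/∂Z = -11

∂Y/∂Z = -11 < 0 (assuming positive values)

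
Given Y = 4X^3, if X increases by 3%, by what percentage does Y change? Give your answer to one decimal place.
9.3%

For Y = 4X^3:
If X → X(1 + 0.03)
Then Y → Y · (1 + 0.03)^3
     ≈ Y · 1.0927

Percentage change = ((1 + 0.03)^3 − 1) × 100% ≈ 9.3%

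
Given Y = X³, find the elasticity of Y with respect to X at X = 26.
Elasticity = 3

Elasticity = (dY/dX) · (X/Y)

dY/dX = 3·X²
At X = 26: dY/dX = 2028, Y = 17576

Elasticity = 2028 · (26 / 17576) = 3

Interpretation: for a small percentage change in X, the percentage change in Y is approximately 3.00 times as large.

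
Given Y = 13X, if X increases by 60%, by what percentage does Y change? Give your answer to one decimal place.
60.0%

For Y = 13X:
If X → X(1 + 0.6)
Then Y → Y · (1 + 0.6)^1
     = Y · 1.6000

Percentage change = ((1 + 0.6)^1 − 1) × 100% = 60.0%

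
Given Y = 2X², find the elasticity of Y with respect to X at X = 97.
Elasticity = 2

Elasticity = (dY/dX) · (X/Y)

dY/dX = 4·X
At X = 97: dY/dX = 388, Y = 18818

Elasticity = 388 · (97 / 18818) = 2

Interpretation: for a small percentage change in X, the percentage change in Y is approximately 2.00 times as large.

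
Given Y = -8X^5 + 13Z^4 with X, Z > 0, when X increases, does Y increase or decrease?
Y decreases

Taking the partial derivative:
∂Y/∂X = -40X^4

∂Y/∂X = -40X^4 < 0 (assuming positive values)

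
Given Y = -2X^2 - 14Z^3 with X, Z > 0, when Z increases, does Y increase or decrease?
Y decreases

Taking the partial derivative:
∂Y/∂Z = -42Z^2

∂Y/∂Z = -42Z^2 < 0 (assuming positive values)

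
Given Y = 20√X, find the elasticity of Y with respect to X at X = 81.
Elasticity = 1/2

Elasticity = (dY/dX) · (X/Y)

dY/dX = 10/√X
At X = 81: dY/dX = 10/9, Y = 180

Elasticity = (10/9) · (81 / 180) = 1/2

Interpretation: for a small percentage change in X, the percentage change in Y is approximately 0.50 times as large.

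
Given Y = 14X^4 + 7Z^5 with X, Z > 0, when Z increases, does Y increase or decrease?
Y increases

Taking the partial derivative:
∂Y/∂Z = 35Z^4

∂Y/∂Z = 35Z^4 > 0 (assuming positive values)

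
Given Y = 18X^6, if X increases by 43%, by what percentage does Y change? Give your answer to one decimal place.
755.1%

For Y = 18X^6:
If X → X(1 + 0.43)
Then Y → Y · (1 + 0.43)^6
     ≈ Y · 8.5510

Percentage change = ((1 + 0.43)^6 − 1) × 100% ≈ 755.1%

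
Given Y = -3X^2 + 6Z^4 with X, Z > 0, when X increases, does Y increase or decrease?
Y decreases

Taking the partial derivative:
∂Y/∂X = -6X

∂Y/∂X = -6X < 0 (assuming positive values)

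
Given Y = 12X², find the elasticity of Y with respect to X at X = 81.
Elasticity = 2

Elasticity = (dY/dX) · (X/Y)

dY/dX = 24·X
At X = 81: dY/dX = 1944, Y = 78732

Elasticity = 1944 · (81 / 78732) = 2

Interpretation: for a small percentage change in X, the percentage change in Y is approximately 2.00 times as large.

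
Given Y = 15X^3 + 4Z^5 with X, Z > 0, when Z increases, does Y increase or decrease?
Y increases

Taking the partial derivative:
∂Y/∂Z = 20Z^4

∂Y/∂Z = 20Z^4 > 0 (assuming positive values)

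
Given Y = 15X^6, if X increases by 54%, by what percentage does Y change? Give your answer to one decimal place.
1233.9%

For Y = 15X^6:
If X → X(1 + 0.54)
Then Y → Y · (1 + 0.54)^6
     ≈ Y · 13.3390

Percentage change = ((1 + 0.54)^6 − 1) × 100% ≈ 1233.9%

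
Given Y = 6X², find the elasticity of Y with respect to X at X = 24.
Elasticity = 2

Elasticity = (dY/dX) · (X/Y)

dY/dX = 12·X
At X = 24: dY/dX = 288, Y = 3456

Elasticity = 288 · (24 / 3456) = 2

Interpretation: for a small percentage change in X, the percentage change in Y is approximately 2.00 times as large.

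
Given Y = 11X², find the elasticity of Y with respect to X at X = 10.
Elasticity = 2

Elasticity = (dY/dX) · (X/Y)

dY/dX = 22·X
At X = 10: dY/dX = 220, Y = 1100

Elasticity = 220 · (10 / 1100) = 2

Interpretation: for a small percentage change in X, the percentage change in Y is approximately 2.00 times as large.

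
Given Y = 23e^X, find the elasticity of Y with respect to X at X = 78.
Elasticity = 78

Elasticity = (dY/dX) · (X/Y)

dY/dX = 23·e^X
At X = 78: dY/dX = 23·e^78, Y = 23·e^78

Elasticity = (23·e^78) · (78 / (23·e^78)) = 78

Interpretation: for a small percentage change in X, the percentage change in Y is approximately 78.00 times as large.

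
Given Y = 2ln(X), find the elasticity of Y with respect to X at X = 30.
Elasticity = 1/ln(30) ≈ 0.2940

Elasticity = (dY/dX) · (X/Y)

dY/dX = 2/X
At X = 30: dY/dX = 1/15, Y = 2·ln(30)

Elasticity = (1/15) · (30 / (2·ln(30))) = 1/ln(30) ≈ 0.2940

Interpretation: for a small percentage change in X, the percentage change in Y is approximately 0.29 times as large.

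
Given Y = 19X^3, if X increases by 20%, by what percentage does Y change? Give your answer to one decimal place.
72.8%

For Y = 19X^3:
If X → X(1 + 0.2)
Then Y → Y · (1 + 0.2)^3
     = Y · 1.7280

Percentage change = ((1 + 0.2)^3 − 1) × 100% = 72.8%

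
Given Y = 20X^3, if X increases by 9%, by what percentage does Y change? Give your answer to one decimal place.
29.5%

For Y = 20X^3:
If X → X(1 + 0.09)
Then Y → Y · (1 + 0.09)^3
     ≈ Y · 1.2950

Percentage change = ((1 + 0.09)^3 − 1) × 100% ≈ 29.5%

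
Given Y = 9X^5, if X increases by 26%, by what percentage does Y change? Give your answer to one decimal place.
217.6%

For Y = 9X^5:
If X → X(1 + 0.26)
Then Y → Y · (1 + 0.26)^5
     ≈ Y · 3.1758

Percentage change = ((1 + 0.26)^5 − 1) × 100% ≈ 217.6%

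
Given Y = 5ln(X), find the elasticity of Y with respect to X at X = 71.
Elasticity = 1/ln(71) ≈ 0.2346

Elasticity = (dY/dX) · (X/Y)

dY/dX = 5/X
At X = 71: dY/dX = 5/71, Y = 5·ln(71)

Elasticity = (5/71) · (71 / (5·ln(71))) = 1/ln(71) ≈ 0.2346

Interpretation: for a small percentage change in X, the percentage change in Y is approximately 0.23 times as large.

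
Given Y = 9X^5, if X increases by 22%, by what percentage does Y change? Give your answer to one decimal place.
170.3%

For Y = 9X^5:
If X → X(1 + 0.22)
Then Y → Y · (1 + 0.22)^5
     ≈ Y · 2.7027

Percentage change = ((1 + 0.22)^5 − 1) × 100% ≈ 170.3%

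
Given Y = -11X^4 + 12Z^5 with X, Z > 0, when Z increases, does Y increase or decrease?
Y increases

Taking the partial derivative:
∂Y/∂Z = 60Z^4

∂Y/∂Z = 60Z^4 > 0 (assuming positive values)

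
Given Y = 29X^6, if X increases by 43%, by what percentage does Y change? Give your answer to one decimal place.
755.1%

For Y = 29X^6:
If X → X(1 + 0.43)
Then Y → Y · (1 + 0.43)^6
     ≈ Y · 8.5510

Percentage change = ((1 + 0.43)^6 − 1) × 100% ≈ 755.1%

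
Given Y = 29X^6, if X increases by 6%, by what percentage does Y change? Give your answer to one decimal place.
41.9%

For Y = 29X^6:
If X → X(1 + 0.06)
Then Y → Y · (1 + 0.06)^6
     ≈ Y · 1.4185

Percentage change = ((1 + 0.06)^6 − 1) × 100% ≈ 41.9%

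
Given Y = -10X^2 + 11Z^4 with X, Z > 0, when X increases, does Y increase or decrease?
Y decreases

Taking the partial derivative:
∂Y/∂X = -20X

∂Y/∂X = -20X < 0 (assuming positive values)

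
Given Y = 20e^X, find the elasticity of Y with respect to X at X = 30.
Elasticity = 30

Elasticity = (dY/dX) · (X/Y)

dY/dX = 20·e^X
At X = 30: dY/dX = 20·e^30, Y = 20·e^30

Elasticity = (20·e^30) · (30 / (20·e^30)) = 30

Interpretation: for a small percentage change in X, the percentage change in Y is approximately 30.00 times as large.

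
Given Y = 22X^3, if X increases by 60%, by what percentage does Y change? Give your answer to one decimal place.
309.6%

For Y = 22X^3:
If X → X(1 + 0.6)
Then Y → Y · (1 + 0.6)^3
     = Y · 4.0960

Percentage change = ((1 + 0.6)^3 − 1) × 100% = 309.6%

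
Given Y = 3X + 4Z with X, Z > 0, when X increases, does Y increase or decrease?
Y increases

Taking the partial derivative:
∂Y/∂X = 3

∂Y/∂X = 3 > 0 (assuming positive values)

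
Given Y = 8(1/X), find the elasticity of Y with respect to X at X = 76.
Elasticity = -1

Elasticity = (dY/dX) · (X/Y)

dY/dX = -8/X²
At X = 76: dY/dX = -1/722, Y = 2/19

Elasticity = (-1/722) · (76 / (2/19)) = -1

Interpretation: for a small percentage change in X, the percentage change in Y is approximately -1.00 times as large.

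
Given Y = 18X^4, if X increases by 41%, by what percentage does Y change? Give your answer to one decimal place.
295.3%

For Y = 18X^4:
If X → X(1 + 0.41)
Then Y → Y · (1 + 0.41)^4
     ≈ Y · 3.9525

Percentage change = ((1 + 0.41)^4 − 1) × 100% ≈ 295.3%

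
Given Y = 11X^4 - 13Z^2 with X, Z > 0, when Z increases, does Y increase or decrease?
Y decreases

Taking the partial derivative:
∂Y/∂Z = -26Z

∂Y/∂Z = -26Z < 0 (assuming positive values)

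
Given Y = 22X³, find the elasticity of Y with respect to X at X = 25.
Elasticity = 3

Elasticity = (dY/dX) · (X/Y)

dY/dX = 66·X²
At X = 25: dY/dX = 41250, Y = 343750

Elasticity = 41250 · (25 / 343750) = 3

Interpretation: for a small percentage change in X, the percentage change in Y is approximately 3.00 times as large.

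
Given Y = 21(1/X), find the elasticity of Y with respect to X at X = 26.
Elasticity = -1

Elasticity = (dY/dX) · (X/Y)

dY/dX = -21/X²
At X = 26: dY/dX = -21/676, Y = 21/26

Elasticity = (-21/676) · (26 / (21/26)) = -1

Interpretation: for a small percentage change in X, the percentage change in Y is approximately -1.00 times as large.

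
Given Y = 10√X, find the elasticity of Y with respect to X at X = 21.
Elasticity = 1/2

Elasticity = (dY/dX) · (X/Y)

dY/dX = 5/√X
At X = 21: dY/dX = 5·√21/21, Y = 10·√21

Elasticity = (5·√21/21) · (21 / (10·√21)) = 1/2

Interpretation: for a small percentage change in X, the percentage change in Y is approximately 0.50 times as large.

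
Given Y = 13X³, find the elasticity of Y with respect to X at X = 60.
Elasticity = 3

Elasticity = (dY/dX) · (X/Y)

dY/dX = 39·X²
At X = 60: dY/dX = 140400, Y = 2808000

Elasticity = 140400 · (60 / 2808000) = 3

Interpretation: for a small percentage change in X, the percentage change in Y is approximately 3.00 times as large.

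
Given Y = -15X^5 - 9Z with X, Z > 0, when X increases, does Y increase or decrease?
Y decreases

Taking the partial derivative:
∂Y/∂X = -75X^4

∂Y/∂X = -75X^4 < 0 (assuming positive values)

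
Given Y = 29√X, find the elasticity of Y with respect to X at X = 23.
Elasticity = 1/2

Elasticity = (dY/dX) · (X/Y)

dY/dX = 29/(2·√X)
At X = 23: dY/dX = 29·√23/46, Y = 29·√23

Elasticity = (29·√23/46) · (23 / (29·√23)) = 1/2

Interpretation: for a small percentage change in X, the percentage change in Y is approximately 0.50 times as large.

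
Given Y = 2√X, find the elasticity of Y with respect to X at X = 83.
Elasticity = 1/2

Elasticity = (dY/dX) · (X/Y)

dY/dX = 1/√X
At X = 83: dY/dX = √83/83, Y = 2·√83

Elasticity = (√83/83) · (83 / (2·√83)) = 1/2

Interpretation: for a small percentage change in X, the percentage change in Y is approximately 0.50 times as large.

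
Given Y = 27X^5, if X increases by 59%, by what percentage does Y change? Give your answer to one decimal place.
916.2%

For Y = 27X^5:
If X → X(1 + 0.59)
Then Y → Y · (1 + 0.59)^5
     ≈ Y · 10.1622

Percentage change = ((1 + 0.59)^5 − 1) × 100% ≈ 916.2%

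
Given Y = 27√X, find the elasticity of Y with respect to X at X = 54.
Elasticity = 1/2

Elasticity = (dY/dX) · (X/Y)

dY/dX = 27/(2·√X)
At X = 54: dY/dX = 3·√6/4, Y = 81·√6

Elasticity = (3·√6/4) · (54 / (81·√6)) = 1/2

Interpretation: for a small percentage change in X, the percentage change in Y is approximately 0.50 times as large.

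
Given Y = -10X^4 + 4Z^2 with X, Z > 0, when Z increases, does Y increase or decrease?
Y increases

Taking the partial derivative:
∂Y/∂Z = 8Z

∂Y/∂Z = 8Z > 0 (assuming positive values)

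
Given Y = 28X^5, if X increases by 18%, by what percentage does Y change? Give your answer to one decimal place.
128.8%

For Y = 28X^5:
If X → X(1 + 0.18)
Then Y → Y · (1 + 0.18)^5
     ≈ Y · 2.2878

Percentage change = ((1 + 0.18)^5 − 1) × 100% ≈ 128.8%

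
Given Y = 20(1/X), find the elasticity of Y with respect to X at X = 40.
Elasticity = -1

Elasticity = (dY/dX) · (X/Y)

dY/dX = -20/X²
At X = 40: dY/dX = -1/80, Y = 1/2

Elasticity = (-1/80) · (40 / (1/2)) = -1

Interpretation: for a small percentage change in X, the percentage change in Y is approximately -1.00 times as large.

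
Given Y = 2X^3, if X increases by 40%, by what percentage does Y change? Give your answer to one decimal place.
174.4%

For Y = 2X^3:
If X → X(1 + 0.4)
Then Y → Y · (1 + 0.4)^3
     = Y · 2.7440

Percentage change = ((1 + 0.4)^3 − 1) × 100% = 174.4%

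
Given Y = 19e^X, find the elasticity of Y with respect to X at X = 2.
Elasticity = 2

Elasticity = (dY/dX) · (X/Y)

dY/dX = 19·e^X
At X = 2: dY/dX = 19·e^2, Y = 19·e^2

Elasticity = (19·e^2) · (2 / (19·e^2)) = 2

Interpretation: for a small percentage change in X, the percentage change in Y is approximately 2.00 times as large.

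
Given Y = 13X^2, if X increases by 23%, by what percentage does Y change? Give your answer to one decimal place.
51.3%

For Y = 13X^2:
If X → X(1 + 0.23)
Then Y → Y · (1 + 0.23)^2
     = Y · 1.5129

Percentage change = ((1 + 0.23)^2 − 1) × 100% ≈ 51.3%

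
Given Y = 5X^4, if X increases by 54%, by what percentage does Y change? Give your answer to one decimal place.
462.4%

For Y = 5X^4:
If X → X(1 + 0.54)
Then Y → Y · (1 + 0.54)^4
     ≈ Y · 5.6245

Percentage change = ((1 + 0.54)^4 − 1) × 100% ≈ 462.4%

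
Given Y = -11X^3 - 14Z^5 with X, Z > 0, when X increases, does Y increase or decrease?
Y decreases

Taking the partial derivative:
∂Y/∂X = -33X^2

∂Y/∂X = -33X^2 < 0 (assuming positive values)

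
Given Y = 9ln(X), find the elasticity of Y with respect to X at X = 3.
Elasticity = 1/ln(3) ≈ 0.9102

Elasticity = (dY/dX) · (X/Y)

dY/dX = 9/X
At X = 3: dY/dX = 3, Y = 9·ln(3)

Elasticity = 3 · (3 / (9·ln(3))) = 1/ln(3) ≈ 0.9102

Interpretation: for a small percentage change in X, the percentage change in Y is approximately 0.91 times as large.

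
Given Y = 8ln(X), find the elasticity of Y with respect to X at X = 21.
Elasticity = 1/ln(21) ≈ 0.3285

Elasticity = (dY/dX) · (X/Y)

dY/dX = 8/X
At X = 21: dY/dX = 8/21, Y = 8·ln(21)

Elasticity = (8/21) · (21 / (8·ln(21))) = 1/ln(21) ≈ 0.3285

Interpretation: for a small percentage change in X, the percentage change in Y is approximately 0.33 times as large.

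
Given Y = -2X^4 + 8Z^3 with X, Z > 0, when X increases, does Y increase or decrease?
Y decreases

Taking the partial derivative:
∂Y/∂X = -8X^3

∂Y/∂X = -8X^3 < 0 (assuming positive values)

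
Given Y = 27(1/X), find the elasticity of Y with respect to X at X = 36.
Elasticity = -1

Elasticity = (dY/dX) · (X/Y)

dY/dX = -27/X²
At X = 36: dY/dX = -1/48, Y = 3/4

Elasticity = (-1/48) · (36 / (3/4)) = -1

Interpretation: for a small percentage change in X, the percentage change in Y is approximately -1.00 times as large.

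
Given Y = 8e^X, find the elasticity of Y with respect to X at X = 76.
Elasticity = 76

Elasticity = (dY/dX) · (X/Y)

dY/dX = 8·e^X
At X = 76: dY/dX = 8·e^76, Y = 8·e^76

Elasticity = (8·e^76) · (76 / (8·e^76)) = 76

Interpretation: for a small percentage change in X, the percentage change in Y is approximately 76.00 times as large.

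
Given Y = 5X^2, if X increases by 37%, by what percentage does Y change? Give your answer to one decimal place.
87.7%

For Y = 5X^2:
If X → X(1 + 0.37)
Then Y → Y · (1 + 0.37)^2
     = Y · 1.8769

Percentage change = ((1 + 0.37)^2 − 1) × 100% ≈ 87.7%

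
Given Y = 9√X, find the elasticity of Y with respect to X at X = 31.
Elasticity = 1/2

Elasticity = (dY/dX) · (X/Y)

dY/dX = 9/(2·√X)
At X = 31: dY/dX = 9·√31/62, Y = 9·√31

Elasticity = (9·√31/62) · (31 / (9·√31)) = 1/2

Interpretation: for a small percentage change in X, the percentage change in Y is approximately 0.50 times as large.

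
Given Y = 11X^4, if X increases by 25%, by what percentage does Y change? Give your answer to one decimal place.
144.1%

For Y = 11X^4:
If X → X(1 + 0.25)
Then Y → Y · (1 + 0.25)^4
     ≈ Y · 2.4414

Percentage change = ((1 + 0.25)^4 − 1) × 100% ≈ 144.1%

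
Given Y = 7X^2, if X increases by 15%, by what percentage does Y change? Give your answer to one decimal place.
32.3%

For Y = 7X^2:
If X → X(1 + 0.15)
Then Y → Y · (1 + 0.15)^2
     = Y · 1.3225

Percentage change = ((1 + 0.15)^2 − 1) × 100% ≈ 32.3%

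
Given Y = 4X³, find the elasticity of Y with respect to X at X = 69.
Elasticity = 3

Elasticity = (dY/dX) · (X/Y)

dY/dX = 12·X²
At X = 69: dY/dX = 57132, Y = 1314036

Elasticity = 57132 · (69 / 1314036) = 3

Interpretation: for a small percentage change in X, the percentage change in Y is approximately 3.00 times as large.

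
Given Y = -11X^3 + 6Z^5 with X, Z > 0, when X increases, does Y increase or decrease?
Y decreases

Taking the partial derivative:
∂Y/∂X = -33X^2

∂Y/∂X = -33X^2 < 0 (assuming positive values)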